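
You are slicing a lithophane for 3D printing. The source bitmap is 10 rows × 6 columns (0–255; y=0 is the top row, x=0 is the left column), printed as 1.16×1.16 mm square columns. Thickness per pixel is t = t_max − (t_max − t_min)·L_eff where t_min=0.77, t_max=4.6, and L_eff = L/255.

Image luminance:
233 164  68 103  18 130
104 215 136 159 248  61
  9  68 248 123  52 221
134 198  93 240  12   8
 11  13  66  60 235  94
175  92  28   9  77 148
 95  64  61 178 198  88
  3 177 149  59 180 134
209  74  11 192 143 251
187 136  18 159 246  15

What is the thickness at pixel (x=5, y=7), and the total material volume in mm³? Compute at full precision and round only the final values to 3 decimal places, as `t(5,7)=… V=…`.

span = t_max - t_min = 4.6 - 0.77 = 3.830
L(5,7) = 134, L_eff = 134/255 = 0.525490
t(5,7) = 4.6 - 3.830·0.525490 = 2.587
Σt over all 10·6 pixels = 72106/425 ≈ 169.6611765
V = pitch²·Σt = 1.16²·72106/425 = 228.296

t(5,7)=2.587 V=228.296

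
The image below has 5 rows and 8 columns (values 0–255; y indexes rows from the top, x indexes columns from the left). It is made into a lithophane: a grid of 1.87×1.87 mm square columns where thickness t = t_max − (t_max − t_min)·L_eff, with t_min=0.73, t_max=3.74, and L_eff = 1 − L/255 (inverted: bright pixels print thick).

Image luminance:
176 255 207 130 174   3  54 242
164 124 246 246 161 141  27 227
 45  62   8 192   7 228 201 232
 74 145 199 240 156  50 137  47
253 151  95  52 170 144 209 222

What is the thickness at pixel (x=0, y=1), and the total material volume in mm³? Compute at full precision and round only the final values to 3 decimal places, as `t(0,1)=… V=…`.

span = t_max - t_min = 3.74 - 0.73 = 3.010
L(0,1) = 164, L_eff = 1 - 164/255 = 0.356863 (inverted)
t(0,1) = 3.74 - 3.010·0.356863 = 2.666
Σt over all 5·8 pixels = 629824/6375 ≈ 98.7959216
V = pitch²·Σt = 1.87²·629824/6375 = 345.479

t(0,1)=2.666 V=345.479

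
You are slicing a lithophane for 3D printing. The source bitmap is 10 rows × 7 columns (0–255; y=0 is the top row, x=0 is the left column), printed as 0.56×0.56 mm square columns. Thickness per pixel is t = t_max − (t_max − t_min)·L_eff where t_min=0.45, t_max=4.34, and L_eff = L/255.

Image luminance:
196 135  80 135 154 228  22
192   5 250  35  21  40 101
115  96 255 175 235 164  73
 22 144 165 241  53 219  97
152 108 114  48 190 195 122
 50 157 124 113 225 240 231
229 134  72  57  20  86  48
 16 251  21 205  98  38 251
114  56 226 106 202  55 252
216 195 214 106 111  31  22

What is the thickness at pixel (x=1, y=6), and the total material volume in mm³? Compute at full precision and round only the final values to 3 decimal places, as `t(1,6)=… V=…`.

span = t_max - t_min = 4.34 - 0.45 = 3.890
L(1,6) = 134, L_eff = 134/255 = 0.525490
t(1,6) = 4.34 - 3.890·0.525490 = 2.296
Σt over all 10·7 pixels = 4187939/25500 ≈ 164.2329020
V = pitch²·Σt = 0.56²·4187939/25500 = 51.503

t(1,6)=2.296 V=51.503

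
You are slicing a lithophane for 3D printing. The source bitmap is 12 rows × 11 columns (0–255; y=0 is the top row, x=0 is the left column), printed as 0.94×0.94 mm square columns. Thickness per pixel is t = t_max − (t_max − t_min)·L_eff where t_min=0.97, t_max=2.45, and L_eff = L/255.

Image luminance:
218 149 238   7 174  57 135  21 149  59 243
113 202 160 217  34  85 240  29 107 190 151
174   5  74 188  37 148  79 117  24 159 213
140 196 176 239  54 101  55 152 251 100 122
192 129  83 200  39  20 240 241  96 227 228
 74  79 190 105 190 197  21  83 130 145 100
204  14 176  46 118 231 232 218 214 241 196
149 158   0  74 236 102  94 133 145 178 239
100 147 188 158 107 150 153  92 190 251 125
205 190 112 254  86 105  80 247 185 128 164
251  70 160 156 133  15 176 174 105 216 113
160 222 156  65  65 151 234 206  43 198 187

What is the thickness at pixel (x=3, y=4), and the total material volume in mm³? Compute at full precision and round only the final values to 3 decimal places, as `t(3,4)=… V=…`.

t(3,4)=1.289 V=189.025

span = t_max - t_min = 2.45 - 0.97 = 1.480
L(3,4) = 200, L_eff = 200/255 = 0.784314
t(3,4) = 2.45 - 1.480·0.784314 = 1.289
Σt over all 12·11 pixels = 1363781/6375 ≈ 213.9264314
V = pitch²·Σt = 0.94²·1363781/6375 = 189.025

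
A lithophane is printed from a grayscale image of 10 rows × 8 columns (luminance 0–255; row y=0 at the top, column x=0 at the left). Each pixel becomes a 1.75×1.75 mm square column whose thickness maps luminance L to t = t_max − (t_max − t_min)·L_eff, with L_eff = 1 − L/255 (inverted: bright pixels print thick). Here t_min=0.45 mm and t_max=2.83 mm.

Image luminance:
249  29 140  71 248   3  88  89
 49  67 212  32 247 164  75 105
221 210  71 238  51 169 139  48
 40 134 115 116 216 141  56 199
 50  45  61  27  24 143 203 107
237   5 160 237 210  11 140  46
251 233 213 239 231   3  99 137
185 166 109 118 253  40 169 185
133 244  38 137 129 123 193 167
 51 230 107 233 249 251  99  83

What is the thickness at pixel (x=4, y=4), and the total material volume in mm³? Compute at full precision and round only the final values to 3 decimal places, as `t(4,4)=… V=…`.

t(4,4)=0.674 V=419.979

span = t_max - t_min = 2.83 - 0.45 = 2.380
L(4,4) = 24, L_eff = 1 - 24/255 = 0.905882 (inverted)
t(4,4) = 2.83 - 2.380·0.905882 = 0.674
Σt over all 10·8 pixels = 137.136
V = pitch²·Σt = 1.75²·137.136 = 419.979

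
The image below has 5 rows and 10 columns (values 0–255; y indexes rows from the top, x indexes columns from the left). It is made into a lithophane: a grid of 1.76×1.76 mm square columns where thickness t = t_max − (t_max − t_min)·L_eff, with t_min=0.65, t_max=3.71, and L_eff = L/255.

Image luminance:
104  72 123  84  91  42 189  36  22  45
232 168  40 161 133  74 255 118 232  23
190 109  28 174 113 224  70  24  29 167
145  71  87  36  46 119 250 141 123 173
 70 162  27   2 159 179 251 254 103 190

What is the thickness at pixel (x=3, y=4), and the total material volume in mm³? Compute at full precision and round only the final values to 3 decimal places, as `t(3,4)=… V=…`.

t(3,4)=3.686 V=353.064

span = t_max - t_min = 3.71 - 0.65 = 3.060
L(3,4) = 2, L_eff = 2/255 = 0.007843
t(3,4) = 3.71 - 3.060·0.007843 = 3.686
Σt over all 5·10 pixels = 113.98
V = pitch²·Σt = 1.76²·113.98 = 353.064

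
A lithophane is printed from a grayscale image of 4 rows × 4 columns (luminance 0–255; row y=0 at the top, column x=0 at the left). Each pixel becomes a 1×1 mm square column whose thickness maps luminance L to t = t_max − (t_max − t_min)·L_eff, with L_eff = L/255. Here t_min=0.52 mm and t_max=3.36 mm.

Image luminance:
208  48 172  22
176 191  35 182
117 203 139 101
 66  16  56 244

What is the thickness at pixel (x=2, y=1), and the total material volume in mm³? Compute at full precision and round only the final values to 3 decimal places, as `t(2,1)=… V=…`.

span = t_max - t_min = 3.36 - 0.52 = 2.840
L(2,1) = 35, L_eff = 35/255 = 0.137255
t(2,1) = 3.36 - 2.840·0.137255 = 2.970
Σt over all 4·4 pixels = 202424/6375 ≈ 31.7527843
V = pitch²·Σt = 1²·202424/6375 = 31.753

t(2,1)=2.970 V=31.753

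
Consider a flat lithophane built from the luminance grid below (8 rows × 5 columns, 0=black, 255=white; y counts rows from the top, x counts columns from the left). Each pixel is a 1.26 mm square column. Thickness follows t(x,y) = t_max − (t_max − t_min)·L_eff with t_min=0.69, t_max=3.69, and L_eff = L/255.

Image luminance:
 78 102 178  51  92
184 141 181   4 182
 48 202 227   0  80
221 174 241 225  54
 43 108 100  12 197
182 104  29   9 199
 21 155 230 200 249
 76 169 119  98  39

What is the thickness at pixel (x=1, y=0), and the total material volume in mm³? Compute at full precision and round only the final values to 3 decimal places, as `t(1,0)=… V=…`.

t(1,0)=2.490 V=140.867

span = t_max - t_min = 3.69 - 0.69 = 3.000
L(1,0) = 102, L_eff = 102/255 = 0.400000
t(1,0) = 3.69 - 3.000·0.400000 = 2.490
Σt over all 8·5 pixels = 7542/85 ≈ 88.7294118
V = pitch²·Σt = 1.26²·7542/85 = 140.867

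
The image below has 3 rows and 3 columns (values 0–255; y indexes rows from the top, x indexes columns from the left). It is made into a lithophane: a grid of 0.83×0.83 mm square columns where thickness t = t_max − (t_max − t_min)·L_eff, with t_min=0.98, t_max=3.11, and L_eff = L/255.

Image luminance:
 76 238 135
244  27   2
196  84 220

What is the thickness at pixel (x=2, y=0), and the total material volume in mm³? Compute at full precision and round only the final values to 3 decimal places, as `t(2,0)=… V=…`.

t(2,0)=1.982 V=12.251

span = t_max - t_min = 3.11 - 0.98 = 2.130
L(2,0) = 135, L_eff = 135/255 = 0.529412
t(2,0) = 3.11 - 2.130·0.529412 = 1.982
Σt over all 3·3 pixels = 151153/8500 ≈ 17.7827059
V = pitch²·Σt = 0.83²·151153/8500 = 12.251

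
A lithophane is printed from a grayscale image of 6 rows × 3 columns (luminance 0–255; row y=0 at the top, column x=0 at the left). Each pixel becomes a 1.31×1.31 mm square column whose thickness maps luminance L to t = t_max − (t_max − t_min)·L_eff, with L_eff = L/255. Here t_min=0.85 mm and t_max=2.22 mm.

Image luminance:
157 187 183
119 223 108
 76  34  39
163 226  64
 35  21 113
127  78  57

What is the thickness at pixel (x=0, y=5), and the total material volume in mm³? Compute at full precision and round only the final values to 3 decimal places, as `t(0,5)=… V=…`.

t(0,5)=1.538 V=50.043

span = t_max - t_min = 2.22 - 0.85 = 1.370
L(0,5) = 127, L_eff = 127/255 = 0.498039
t(0,5) = 2.22 - 1.370·0.498039 = 1.538
Σt over all 6·3 pixels = 24787/850 ≈ 29.1611765
V = pitch²·Σt = 1.31²·24787/850 = 50.043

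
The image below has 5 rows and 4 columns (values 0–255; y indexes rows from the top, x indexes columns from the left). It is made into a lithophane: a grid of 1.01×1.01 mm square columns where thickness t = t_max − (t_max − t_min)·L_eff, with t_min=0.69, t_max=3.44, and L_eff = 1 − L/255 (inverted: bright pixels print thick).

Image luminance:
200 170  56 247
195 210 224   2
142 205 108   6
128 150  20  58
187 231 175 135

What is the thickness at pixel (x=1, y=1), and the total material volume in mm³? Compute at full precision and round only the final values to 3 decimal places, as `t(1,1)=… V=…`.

span = t_max - t_min = 3.44 - 0.69 = 2.750
L(1,1) = 210, L_eff = 1 - 210/255 = 0.176471 (inverted)
t(1,1) = 3.44 - 2.750·0.176471 = 2.955
Σt over all 5·4 pixels = 9083/204 ≈ 44.5245098
V = pitch²·Σt = 1.01²·9083/204 = 45.419

t(1,1)=2.955 V=45.419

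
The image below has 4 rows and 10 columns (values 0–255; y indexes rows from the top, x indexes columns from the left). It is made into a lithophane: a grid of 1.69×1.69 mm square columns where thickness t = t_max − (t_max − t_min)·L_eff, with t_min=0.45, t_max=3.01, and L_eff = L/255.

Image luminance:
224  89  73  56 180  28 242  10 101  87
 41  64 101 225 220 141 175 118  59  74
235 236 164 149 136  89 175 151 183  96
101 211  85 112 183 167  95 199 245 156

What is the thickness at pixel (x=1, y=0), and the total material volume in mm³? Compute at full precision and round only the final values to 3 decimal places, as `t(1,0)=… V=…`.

t(1,0)=2.117 V=186.861

span = t_max - t_min = 3.01 - 0.45 = 2.560
L(1,0) = 89, L_eff = 89/255 = 0.349020
t(1,0) = 3.01 - 2.560·0.349020 = 2.117
Σt over all 4·10 pixels = 417086/6375 ≈ 65.4252549
V = pitch²·Σt = 1.69²·417086/6375 = 186.861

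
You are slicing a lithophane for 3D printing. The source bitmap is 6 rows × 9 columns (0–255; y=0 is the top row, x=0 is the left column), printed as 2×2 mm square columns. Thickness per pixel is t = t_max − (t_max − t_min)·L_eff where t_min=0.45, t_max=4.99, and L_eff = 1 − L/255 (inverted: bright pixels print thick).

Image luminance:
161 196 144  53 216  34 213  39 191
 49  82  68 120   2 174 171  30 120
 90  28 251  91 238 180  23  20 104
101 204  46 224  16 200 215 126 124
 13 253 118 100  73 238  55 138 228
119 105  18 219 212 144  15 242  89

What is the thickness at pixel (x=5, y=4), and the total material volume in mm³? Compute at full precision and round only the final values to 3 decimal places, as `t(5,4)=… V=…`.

t(5,4)=4.687 V=575.983

span = t_max - t_min = 4.99 - 0.45 = 4.540
L(5,4) = 238, L_eff = 1 - 238/255 = 0.066667 (inverted)
t(5,4) = 4.99 - 4.540·0.066667 = 4.687
Σt over all 6·9 pixels = 305991/2125 ≈ 143.9957647
V = pitch²·Σt = 2²·305991/2125 = 575.983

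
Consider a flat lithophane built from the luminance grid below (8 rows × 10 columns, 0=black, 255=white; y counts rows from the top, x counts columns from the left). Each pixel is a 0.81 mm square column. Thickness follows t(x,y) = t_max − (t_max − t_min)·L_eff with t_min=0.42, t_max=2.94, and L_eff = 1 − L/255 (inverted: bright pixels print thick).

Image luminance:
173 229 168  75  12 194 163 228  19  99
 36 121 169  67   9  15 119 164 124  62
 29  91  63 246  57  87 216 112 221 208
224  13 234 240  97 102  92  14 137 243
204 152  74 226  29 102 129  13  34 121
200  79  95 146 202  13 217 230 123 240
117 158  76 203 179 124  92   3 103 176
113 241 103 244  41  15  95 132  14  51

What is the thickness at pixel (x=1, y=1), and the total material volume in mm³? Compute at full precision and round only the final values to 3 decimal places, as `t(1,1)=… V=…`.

span = t_max - t_min = 2.94 - 0.42 = 2.520
L(1,1) = 121, L_eff = 1 - 121/255 = 0.525490 (inverted)
t(1,1) = 2.94 - 2.520·0.525490 = 1.616
Σt over all 8·10 pixels = 278901/2125 ≈ 131.2475294
V = pitch²·Σt = 0.81²·278901/2125 = 86.112

t(1,1)=1.616 V=86.112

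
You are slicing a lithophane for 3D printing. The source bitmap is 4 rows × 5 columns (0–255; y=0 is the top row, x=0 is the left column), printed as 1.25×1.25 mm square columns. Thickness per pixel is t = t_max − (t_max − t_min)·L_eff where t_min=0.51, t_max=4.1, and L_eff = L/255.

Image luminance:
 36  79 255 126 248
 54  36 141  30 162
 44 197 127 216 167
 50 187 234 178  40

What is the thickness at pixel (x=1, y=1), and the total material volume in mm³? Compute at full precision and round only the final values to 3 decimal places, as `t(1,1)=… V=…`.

t(1,1)=3.593 V=70.777

span = t_max - t_min = 4.1 - 0.51 = 3.590
L(1,1) = 36, L_eff = 36/255 = 0.141176
t(1,1) = 4.1 - 3.590·0.141176 = 3.593
Σt over all 4·5 pixels = 385029/8500 ≈ 45.2975294
V = pitch²·Σt = 1.25²·385029/8500 = 70.777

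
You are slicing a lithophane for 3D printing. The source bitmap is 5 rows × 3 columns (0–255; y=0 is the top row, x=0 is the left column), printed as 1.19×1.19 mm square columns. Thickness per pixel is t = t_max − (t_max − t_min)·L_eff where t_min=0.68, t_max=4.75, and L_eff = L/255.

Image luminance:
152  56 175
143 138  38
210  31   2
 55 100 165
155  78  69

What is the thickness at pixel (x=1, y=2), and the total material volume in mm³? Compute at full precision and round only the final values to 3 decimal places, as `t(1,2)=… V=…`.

t(1,2)=4.255 V=65.480

span = t_max - t_min = 4.75 - 0.68 = 4.070
L(1,2) = 31, L_eff = 31/255 = 0.121569
t(1,2) = 4.75 - 4.070·0.121569 = 4.255
Σt over all 5·3 pixels = 589553/12750 ≈ 46.2394510
V = pitch²·Σt = 1.19²·589553/12750 = 65.480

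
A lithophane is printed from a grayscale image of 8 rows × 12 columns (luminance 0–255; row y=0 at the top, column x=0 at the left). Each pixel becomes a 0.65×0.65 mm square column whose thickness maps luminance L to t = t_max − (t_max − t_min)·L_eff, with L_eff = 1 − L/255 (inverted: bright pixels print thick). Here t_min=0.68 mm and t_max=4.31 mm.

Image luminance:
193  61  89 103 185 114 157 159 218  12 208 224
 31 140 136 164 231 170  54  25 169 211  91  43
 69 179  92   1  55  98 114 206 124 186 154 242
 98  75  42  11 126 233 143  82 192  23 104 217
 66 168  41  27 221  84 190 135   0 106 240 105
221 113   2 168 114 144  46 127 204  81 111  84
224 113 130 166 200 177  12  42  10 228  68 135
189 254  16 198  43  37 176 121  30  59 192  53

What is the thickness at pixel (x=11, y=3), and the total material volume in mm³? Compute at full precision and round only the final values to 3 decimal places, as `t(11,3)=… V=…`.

t(11,3)=3.769 V=98.100

span = t_max - t_min = 4.31 - 0.68 = 3.630
L(11,3) = 217, L_eff = 1 - 217/255 = 0.149020 (inverted)
t(11,3) = 4.31 - 3.630·0.149020 = 3.769
Σt over all 8·12 pixels = 394721/1700 ≈ 232.1888235
V = pitch²·Σt = 0.65²·394721/1700 = 98.100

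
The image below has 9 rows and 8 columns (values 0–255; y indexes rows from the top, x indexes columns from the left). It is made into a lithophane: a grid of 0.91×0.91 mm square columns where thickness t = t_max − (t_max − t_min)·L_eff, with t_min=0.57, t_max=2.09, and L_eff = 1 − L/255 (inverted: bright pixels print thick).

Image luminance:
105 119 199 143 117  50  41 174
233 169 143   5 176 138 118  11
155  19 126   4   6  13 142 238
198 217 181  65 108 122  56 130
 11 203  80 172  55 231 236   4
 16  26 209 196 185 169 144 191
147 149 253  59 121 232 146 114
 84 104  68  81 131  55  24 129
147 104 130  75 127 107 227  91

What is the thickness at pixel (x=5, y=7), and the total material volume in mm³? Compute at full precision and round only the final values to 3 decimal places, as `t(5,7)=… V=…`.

span = t_max - t_min = 2.09 - 0.57 = 1.520
L(5,7) = 55, L_eff = 1 - 55/255 = 0.784314 (inverted)
t(5,7) = 2.09 - 1.520·0.784314 = 0.898
Σt over all 9·8 pixels = 198094/2125 ≈ 93.2207059
V = pitch²·Σt = 0.91²·198094/2125 = 77.196

t(5,7)=0.898 V=77.196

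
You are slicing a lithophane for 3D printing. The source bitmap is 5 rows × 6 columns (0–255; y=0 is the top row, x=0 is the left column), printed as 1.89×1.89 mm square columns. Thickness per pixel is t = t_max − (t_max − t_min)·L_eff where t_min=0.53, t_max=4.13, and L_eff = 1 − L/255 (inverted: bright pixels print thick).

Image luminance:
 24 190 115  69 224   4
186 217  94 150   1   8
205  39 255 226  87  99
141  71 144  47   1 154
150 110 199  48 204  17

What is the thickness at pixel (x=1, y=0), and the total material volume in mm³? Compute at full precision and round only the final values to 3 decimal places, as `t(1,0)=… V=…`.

t(1,0)=3.212 V=232.241

span = t_max - t_min = 4.13 - 0.53 = 3.600
L(1,0) = 190, L_eff = 1 - 190/255 = 0.254902 (inverted)
t(1,0) = 4.13 - 3.600·0.254902 = 3.212
Σt over all 5·6 pixels = 55263/850 ≈ 65.0152941
V = pitch²·Σt = 1.89²·55263/850 = 232.241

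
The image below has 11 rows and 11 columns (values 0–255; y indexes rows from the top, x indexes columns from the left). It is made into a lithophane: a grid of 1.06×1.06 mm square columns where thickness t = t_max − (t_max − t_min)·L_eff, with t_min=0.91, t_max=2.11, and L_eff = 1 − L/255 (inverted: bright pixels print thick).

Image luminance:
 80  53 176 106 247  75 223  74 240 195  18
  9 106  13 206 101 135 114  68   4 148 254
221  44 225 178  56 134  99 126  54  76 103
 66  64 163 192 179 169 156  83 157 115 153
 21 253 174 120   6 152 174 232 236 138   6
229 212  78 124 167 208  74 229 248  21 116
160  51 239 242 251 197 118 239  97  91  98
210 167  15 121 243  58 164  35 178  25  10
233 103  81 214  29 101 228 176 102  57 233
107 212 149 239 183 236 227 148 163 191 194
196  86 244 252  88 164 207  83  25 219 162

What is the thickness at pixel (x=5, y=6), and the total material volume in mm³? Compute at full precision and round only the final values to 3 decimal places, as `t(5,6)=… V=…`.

t(5,6)=1.837 V=213.697

span = t_max - t_min = 2.11 - 0.91 = 1.200
L(5,6) = 197, L_eff = 1 - 197/255 = 0.227451 (inverted)
t(5,6) = 2.11 - 1.200·0.227451 = 1.837
Σt over all 11·11 pixels = 190.19
V = pitch²·Σt = 1.06²·190.19 = 213.697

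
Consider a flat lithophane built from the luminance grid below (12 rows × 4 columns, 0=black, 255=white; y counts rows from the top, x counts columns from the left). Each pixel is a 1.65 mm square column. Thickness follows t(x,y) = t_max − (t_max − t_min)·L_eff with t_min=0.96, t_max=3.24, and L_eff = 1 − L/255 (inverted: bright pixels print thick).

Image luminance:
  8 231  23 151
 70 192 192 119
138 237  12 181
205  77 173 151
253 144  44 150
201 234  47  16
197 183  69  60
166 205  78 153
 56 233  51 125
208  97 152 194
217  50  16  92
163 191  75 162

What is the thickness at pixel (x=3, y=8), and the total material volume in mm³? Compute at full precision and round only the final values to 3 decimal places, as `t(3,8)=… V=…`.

span = t_max - t_min = 3.24 - 0.96 = 2.280
L(3,8) = 125, L_eff = 1 - 125/255 = 0.509804 (inverted)
t(3,8) = 3.24 - 2.280·0.509804 = 2.078
Σt over all 12·4 pixels = 220318/2125 ≈ 103.6790588
V = pitch²·Σt = 1.65²·220318/2125 = 282.266

t(3,8)=2.078 V=282.266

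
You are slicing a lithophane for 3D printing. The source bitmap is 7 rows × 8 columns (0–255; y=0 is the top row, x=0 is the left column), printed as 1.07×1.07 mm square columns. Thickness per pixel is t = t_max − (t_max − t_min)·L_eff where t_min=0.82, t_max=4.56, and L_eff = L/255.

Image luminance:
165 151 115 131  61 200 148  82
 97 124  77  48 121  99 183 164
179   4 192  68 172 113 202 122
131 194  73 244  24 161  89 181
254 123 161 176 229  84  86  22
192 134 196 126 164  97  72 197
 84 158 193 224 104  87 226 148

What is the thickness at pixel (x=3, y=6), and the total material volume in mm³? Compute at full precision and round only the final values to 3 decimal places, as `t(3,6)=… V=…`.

span = t_max - t_min = 4.56 - 0.82 = 3.740
L(3,6) = 224, L_eff = 224/255 = 0.878431
t(3,6) = 4.56 - 3.740·0.878431 = 1.275
Σt over all 7·8 pixels = 53674/375 ≈ 143.1306667
V = pitch²·Σt = 1.07²·53674/375 = 163.870

t(3,6)=1.275 V=163.870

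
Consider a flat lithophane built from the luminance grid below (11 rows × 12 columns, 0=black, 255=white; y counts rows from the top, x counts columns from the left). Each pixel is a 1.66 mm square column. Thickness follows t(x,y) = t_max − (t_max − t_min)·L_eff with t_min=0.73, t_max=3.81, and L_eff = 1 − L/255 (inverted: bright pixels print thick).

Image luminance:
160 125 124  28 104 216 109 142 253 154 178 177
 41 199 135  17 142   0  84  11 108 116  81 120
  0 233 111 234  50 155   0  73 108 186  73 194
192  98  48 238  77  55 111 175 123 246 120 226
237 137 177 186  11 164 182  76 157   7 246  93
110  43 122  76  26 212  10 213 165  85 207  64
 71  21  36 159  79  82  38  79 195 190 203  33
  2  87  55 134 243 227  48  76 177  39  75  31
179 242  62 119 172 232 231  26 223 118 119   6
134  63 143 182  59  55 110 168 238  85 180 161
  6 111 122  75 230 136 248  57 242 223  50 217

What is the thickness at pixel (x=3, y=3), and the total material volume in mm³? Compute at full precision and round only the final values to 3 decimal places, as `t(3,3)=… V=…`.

t(3,3)=3.605 V=810.045

span = t_max - t_min = 3.81 - 0.73 = 3.080
L(3,3) = 238, L_eff = 1 - 238/255 = 0.066667 (inverted)
t(3,3) = 3.81 - 3.080·0.066667 = 3.605
Σt over all 11·12 pixels = 374803/1275 ≈ 293.9631373
V = pitch²·Σt = 1.66²·374803/1275 = 810.045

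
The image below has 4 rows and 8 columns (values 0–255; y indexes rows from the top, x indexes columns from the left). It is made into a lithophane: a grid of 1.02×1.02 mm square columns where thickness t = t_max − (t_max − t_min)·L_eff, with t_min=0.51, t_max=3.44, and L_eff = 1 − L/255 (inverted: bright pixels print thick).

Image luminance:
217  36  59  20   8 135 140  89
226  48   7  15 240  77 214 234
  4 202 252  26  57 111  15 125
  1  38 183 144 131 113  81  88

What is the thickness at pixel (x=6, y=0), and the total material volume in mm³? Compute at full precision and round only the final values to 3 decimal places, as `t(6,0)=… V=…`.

t(6,0)=2.119 V=56.859

span = t_max - t_min = 3.44 - 0.51 = 2.930
L(6,0) = 140, L_eff = 1 - 140/255 = 0.450980 (inverted)
t(6,0) = 3.44 - 2.930·0.450980 = 2.119
Σt over all 4·8 pixels = 116134/2125 ≈ 54.6512941
V = pitch²·Σt = 1.02²·116134/2125 = 56.859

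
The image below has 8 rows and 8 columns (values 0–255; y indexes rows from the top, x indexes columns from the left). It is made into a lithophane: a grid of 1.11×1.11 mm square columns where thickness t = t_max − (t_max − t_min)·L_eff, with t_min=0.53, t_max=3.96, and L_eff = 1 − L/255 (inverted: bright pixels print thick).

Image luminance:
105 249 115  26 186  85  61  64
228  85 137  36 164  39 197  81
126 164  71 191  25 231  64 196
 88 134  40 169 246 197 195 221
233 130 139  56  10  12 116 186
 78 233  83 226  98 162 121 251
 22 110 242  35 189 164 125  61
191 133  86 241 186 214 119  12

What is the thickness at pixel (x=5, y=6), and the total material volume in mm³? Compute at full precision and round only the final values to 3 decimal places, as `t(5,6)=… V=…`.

span = t_max - t_min = 3.96 - 0.53 = 3.430
L(5,6) = 164, L_eff = 1 - 164/255 = 0.356863 (inverted)
t(5,6) = 3.96 - 3.430·0.356863 = 2.736
Σt over all 8·8 pixels = 37736/255 ≈ 147.9843137
V = pitch²·Σt = 1.11²·37736/255 = 182.331

t(5,6)=2.736 V=182.331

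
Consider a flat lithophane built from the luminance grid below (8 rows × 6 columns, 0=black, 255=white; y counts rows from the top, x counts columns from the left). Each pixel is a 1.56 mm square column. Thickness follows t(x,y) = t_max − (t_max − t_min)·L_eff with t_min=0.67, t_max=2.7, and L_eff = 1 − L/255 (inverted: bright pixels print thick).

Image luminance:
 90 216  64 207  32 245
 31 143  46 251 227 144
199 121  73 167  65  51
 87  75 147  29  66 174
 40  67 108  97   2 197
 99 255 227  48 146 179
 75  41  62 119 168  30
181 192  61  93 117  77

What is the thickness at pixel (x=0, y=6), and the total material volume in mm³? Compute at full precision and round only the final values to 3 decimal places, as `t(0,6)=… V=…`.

span = t_max - t_min = 2.7 - 0.67 = 2.030
L(0,6) = 75, L_eff = 1 - 75/255 = 0.705882 (inverted)
t(0,6) = 2.7 - 2.030·0.705882 = 1.267
Σt over all 8·6 pixels = 654391/8500 ≈ 76.9871765
V = pitch²·Σt = 1.56²·654391/8500 = 187.356

t(0,6)=1.267 V=187.356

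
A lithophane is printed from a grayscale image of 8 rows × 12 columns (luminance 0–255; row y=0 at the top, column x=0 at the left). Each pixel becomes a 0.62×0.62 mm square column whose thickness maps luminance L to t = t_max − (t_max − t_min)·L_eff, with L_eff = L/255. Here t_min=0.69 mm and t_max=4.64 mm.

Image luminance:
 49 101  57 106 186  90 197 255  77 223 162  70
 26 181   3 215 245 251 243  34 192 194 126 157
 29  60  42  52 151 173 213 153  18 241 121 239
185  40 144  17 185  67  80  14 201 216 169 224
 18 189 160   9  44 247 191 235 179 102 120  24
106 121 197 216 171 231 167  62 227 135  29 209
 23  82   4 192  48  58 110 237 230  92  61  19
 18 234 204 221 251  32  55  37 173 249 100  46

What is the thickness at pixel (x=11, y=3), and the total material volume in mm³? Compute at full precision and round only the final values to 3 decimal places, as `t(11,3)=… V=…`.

t(11,3)=1.170 V=95.969

span = t_max - t_min = 4.64 - 0.69 = 3.950
L(11,3) = 224, L_eff = 224/255 = 0.878431
t(11,3) = 4.64 - 3.950·0.878431 = 1.170
Σt over all 8·12 pixels = 424421/1700 ≈ 249.6594118
V = pitch²·Σt = 0.62²·424421/1700 = 95.969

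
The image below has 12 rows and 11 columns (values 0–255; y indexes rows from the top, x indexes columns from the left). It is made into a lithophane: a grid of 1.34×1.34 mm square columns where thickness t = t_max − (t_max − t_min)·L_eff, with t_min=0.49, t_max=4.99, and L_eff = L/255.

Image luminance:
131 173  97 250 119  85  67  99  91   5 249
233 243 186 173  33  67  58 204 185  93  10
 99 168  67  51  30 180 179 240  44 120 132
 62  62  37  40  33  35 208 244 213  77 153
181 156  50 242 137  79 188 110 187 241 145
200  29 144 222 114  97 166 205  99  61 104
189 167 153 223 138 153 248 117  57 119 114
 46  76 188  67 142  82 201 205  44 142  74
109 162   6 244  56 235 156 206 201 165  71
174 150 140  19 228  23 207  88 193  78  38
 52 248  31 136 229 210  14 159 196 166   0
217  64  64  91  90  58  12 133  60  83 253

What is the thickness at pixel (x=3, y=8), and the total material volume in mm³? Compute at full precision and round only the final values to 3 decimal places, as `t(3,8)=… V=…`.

t(3,8)=0.684 V=645.884

span = t_max - t_min = 4.99 - 0.49 = 4.500
L(3,8) = 244, L_eff = 244/255 = 0.956863
t(3,8) = 4.99 - 4.500·0.956863 = 0.684
Σt over all 12·11 pixels = 152874/425 ≈ 359.7035294
V = pitch²·Σt = 1.34²·152874/425 = 645.884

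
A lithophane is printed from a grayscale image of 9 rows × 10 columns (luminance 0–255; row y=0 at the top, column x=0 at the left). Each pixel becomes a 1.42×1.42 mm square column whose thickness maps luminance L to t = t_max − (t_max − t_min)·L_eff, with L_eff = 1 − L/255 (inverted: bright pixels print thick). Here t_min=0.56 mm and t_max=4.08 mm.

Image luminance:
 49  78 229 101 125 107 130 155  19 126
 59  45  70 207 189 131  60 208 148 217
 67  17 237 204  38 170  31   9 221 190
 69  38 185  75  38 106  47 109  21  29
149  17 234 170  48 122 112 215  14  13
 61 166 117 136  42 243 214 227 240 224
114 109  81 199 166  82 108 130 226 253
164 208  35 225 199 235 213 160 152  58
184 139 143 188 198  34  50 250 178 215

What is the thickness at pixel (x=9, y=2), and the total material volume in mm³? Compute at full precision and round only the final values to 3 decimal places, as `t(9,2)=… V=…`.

span = t_max - t_min = 4.08 - 0.56 = 3.520
L(9,2) = 190, L_eff = 1 - 190/255 = 0.254902 (inverted)
t(9,2) = 4.08 - 3.520·0.254902 = 3.183
Σt over all 9·10 pixels = 453644/2125 ≈ 213.4795294
V = pitch²·Σt = 1.42²·453644/2125 = 430.460

t(9,2)=3.183 V=430.460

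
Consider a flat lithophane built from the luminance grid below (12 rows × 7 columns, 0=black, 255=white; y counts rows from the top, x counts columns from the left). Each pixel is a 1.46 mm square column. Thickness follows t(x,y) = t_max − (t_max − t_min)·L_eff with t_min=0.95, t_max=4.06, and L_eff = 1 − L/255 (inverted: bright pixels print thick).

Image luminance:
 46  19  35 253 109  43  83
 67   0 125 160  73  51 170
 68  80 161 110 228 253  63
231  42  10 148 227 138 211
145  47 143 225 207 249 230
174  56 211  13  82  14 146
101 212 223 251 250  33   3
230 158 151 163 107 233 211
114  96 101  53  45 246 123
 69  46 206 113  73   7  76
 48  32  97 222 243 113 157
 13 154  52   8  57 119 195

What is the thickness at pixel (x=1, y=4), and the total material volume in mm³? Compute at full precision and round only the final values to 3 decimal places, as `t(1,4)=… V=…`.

span = t_max - t_min = 4.06 - 0.95 = 3.110
L(1,4) = 47, L_eff = 1 - 47/255 = 0.815686 (inverted)
t(1,4) = 4.06 - 3.110·0.815686 = 1.523
Σt over all 12·7 pixels = 7005/34 ≈ 206.0294118
V = pitch²·Σt = 1.46²·7005/34 = 439.172

t(1,4)=1.523 V=439.172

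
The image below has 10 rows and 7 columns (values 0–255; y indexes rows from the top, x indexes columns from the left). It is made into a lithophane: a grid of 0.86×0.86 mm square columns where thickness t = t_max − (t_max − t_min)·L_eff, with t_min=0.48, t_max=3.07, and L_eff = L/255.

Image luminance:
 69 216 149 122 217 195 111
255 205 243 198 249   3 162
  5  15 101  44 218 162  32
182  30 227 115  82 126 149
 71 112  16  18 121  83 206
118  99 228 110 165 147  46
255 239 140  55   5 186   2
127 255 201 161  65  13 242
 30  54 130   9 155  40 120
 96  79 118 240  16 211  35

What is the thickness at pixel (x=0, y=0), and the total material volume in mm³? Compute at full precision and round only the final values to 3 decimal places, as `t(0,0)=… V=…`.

t(0,0)=2.369 V=93.578

span = t_max - t_min = 3.07 - 0.48 = 2.590
L(0,0) = 69, L_eff = 69/255 = 0.270588
t(0,0) = 3.07 - 2.590·0.270588 = 2.369
Σt over all 10·7 pixels = 3226391/25500 ≈ 126.5251373
V = pitch²·Σt = 0.86²·3226391/25500 = 93.578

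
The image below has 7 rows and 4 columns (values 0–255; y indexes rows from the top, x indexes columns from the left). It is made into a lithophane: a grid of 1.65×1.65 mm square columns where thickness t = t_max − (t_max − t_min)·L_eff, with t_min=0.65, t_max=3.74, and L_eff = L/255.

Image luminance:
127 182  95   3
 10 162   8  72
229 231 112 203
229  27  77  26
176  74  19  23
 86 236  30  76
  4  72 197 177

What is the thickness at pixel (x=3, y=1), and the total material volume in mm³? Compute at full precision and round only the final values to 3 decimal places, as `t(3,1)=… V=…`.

span = t_max - t_min = 3.74 - 0.65 = 3.090
L(3,1) = 72, L_eff = 72/255 = 0.282353
t(3,1) = 3.74 - 3.090·0.282353 = 2.868
Σt over all 7·4 pixels = 584931/8500 ≈ 68.8154118
V = pitch²·Σt = 1.65²·584931/8500 = 187.350

t(3,1)=2.868 V=187.350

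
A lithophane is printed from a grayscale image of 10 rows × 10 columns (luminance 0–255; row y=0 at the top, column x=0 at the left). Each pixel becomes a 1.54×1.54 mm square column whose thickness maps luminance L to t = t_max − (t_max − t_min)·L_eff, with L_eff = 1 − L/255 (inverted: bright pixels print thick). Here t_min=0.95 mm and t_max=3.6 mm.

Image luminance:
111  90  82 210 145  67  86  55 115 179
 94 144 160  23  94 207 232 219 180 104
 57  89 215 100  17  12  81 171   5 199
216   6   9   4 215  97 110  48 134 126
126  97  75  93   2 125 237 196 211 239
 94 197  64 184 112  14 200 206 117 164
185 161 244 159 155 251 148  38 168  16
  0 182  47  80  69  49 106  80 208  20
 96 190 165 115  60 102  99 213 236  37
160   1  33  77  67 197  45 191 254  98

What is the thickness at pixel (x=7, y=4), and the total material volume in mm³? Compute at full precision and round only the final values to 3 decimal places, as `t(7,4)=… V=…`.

span = t_max - t_min = 3.6 - 0.95 = 2.650
L(7,4) = 196, L_eff = 1 - 196/255 = 0.231373 (inverted)
t(7,4) = 3.6 - 2.650·0.231373 = 2.987
Σt over all 10·10 pixels = 374613/1700 ≈ 220.3605882
V = pitch²·Σt = 1.54²·374613/1700 = 522.607

t(7,4)=2.987 V=522.607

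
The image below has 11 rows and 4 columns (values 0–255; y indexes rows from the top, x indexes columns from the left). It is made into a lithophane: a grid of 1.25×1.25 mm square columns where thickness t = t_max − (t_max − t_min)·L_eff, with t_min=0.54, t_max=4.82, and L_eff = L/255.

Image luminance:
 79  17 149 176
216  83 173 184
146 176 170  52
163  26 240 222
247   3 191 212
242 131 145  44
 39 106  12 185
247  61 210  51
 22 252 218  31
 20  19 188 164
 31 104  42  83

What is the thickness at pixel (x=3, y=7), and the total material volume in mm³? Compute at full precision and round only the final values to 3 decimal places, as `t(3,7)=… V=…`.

t(3,7)=3.964 V=185.247

span = t_max - t_min = 4.82 - 0.54 = 4.280
L(3,7) = 51, L_eff = 51/255 = 0.200000
t(3,7) = 4.82 - 4.280·0.200000 = 3.964
Σt over all 11·4 pixels = 755806/6375 ≈ 118.5578039
V = pitch²·Σt = 1.25²·755806/6375 = 185.247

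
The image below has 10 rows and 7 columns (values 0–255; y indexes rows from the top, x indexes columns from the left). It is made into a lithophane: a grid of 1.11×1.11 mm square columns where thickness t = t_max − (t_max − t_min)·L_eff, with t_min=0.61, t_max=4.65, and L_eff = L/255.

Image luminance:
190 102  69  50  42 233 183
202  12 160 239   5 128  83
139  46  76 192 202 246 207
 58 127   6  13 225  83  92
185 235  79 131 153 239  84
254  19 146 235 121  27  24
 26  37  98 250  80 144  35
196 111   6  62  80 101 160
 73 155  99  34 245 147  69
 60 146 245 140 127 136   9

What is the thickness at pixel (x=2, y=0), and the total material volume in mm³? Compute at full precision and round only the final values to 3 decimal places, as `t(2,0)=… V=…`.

span = t_max - t_min = 4.65 - 0.61 = 4.040
L(2,0) = 69, L_eff = 69/255 = 0.270588
t(2,0) = 4.65 - 4.040·0.270588 = 3.557
Σt over all 10·7 pixels = 2450699/12750 ≈ 192.2116863
V = pitch²·Σt = 1.11²·2450699/12750 = 236.824

t(2,0)=3.557 V=236.824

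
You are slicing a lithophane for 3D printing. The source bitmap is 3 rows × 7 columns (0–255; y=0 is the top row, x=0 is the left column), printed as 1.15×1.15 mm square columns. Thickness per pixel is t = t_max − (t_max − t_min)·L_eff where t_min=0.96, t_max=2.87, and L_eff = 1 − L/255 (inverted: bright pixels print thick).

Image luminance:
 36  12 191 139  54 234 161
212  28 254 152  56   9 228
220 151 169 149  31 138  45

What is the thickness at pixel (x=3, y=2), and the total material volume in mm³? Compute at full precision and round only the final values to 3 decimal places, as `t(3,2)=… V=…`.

span = t_max - t_min = 2.87 - 0.96 = 1.910
L(3,2) = 149, L_eff = 1 - 149/255 = 0.415686 (inverted)
t(3,2) = 2.87 - 1.910·0.415686 = 2.076
Σt over all 3·7 pixels = 60227/1500 ≈ 40.1513333
V = pitch²·Σt = 1.15²·60227/1500 = 53.100

t(3,2)=2.076 V=53.100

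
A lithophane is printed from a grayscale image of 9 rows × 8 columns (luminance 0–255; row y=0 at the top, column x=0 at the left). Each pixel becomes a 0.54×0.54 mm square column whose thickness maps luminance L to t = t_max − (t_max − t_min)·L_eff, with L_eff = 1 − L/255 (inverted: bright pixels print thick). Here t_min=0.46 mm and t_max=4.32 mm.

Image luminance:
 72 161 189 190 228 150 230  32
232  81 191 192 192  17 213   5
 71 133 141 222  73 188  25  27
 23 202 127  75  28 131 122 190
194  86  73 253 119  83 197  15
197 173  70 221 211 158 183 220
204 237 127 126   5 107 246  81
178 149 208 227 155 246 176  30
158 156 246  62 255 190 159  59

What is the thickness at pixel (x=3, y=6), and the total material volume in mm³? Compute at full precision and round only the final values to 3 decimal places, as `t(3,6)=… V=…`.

t(3,6)=2.367 V=55.533

span = t_max - t_min = 4.32 - 0.46 = 3.860
L(3,6) = 126, L_eff = 1 - 126/255 = 0.505882 (inverted)
t(3,6) = 4.32 - 3.860·0.505882 = 2.367
Σt over all 9·8 pixels = 2428129/12750 ≈ 190.4414902
V = pitch²·Σt = 0.54²·2428129/12750 = 55.533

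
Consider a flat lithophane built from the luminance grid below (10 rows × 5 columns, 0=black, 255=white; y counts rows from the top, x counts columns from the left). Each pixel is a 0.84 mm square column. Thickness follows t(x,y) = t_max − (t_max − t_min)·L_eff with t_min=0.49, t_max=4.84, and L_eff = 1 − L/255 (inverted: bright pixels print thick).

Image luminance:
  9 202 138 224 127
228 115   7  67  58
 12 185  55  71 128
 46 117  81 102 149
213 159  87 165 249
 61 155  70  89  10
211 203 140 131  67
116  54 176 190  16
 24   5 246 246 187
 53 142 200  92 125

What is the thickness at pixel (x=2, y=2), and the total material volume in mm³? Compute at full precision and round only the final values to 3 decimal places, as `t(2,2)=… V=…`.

span = t_max - t_min = 4.84 - 0.49 = 4.350
L(2,2) = 55, L_eff = 1 - 55/255 = 0.784314 (inverted)
t(2,2) = 4.84 - 4.350·0.784314 = 1.428
Σt over all 10·5 pixels = 215737/1700 ≈ 126.9041176
V = pitch²·Σt = 0.84²·215737/1700 = 89.544

t(2,2)=1.428 V=89.544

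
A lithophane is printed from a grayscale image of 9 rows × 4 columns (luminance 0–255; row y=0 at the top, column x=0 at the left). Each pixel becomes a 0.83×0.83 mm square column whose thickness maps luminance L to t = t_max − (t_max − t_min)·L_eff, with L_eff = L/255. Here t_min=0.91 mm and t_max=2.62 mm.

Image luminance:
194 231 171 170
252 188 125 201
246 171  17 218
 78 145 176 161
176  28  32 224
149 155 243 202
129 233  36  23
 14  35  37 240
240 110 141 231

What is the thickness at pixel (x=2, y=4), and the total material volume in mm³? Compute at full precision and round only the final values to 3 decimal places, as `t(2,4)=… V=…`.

span = t_max - t_min = 2.62 - 0.91 = 1.710
L(2,4) = 32, L_eff = 32/255 = 0.125490
t(2,4) = 2.62 - 1.710·0.125490 = 2.405
Σt over all 9·4 pixels = 246333/4250 ≈ 57.9607059
V = pitch²·Σt = 0.83²·246333/4250 = 39.929

t(2,4)=2.405 V=39.929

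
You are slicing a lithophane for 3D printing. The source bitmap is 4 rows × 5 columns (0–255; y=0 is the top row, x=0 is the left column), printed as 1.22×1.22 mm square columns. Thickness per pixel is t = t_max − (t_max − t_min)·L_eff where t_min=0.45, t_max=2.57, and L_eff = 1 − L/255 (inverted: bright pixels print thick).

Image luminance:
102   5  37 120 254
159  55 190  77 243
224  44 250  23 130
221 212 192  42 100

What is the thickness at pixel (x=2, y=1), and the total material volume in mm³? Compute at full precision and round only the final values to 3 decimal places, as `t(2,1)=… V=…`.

t(2,1)=2.030 V=46.558

span = t_max - t_min = 2.57 - 0.45 = 2.120
L(2,1) = 190, L_eff = 1 - 190/255 = 0.254902 (inverted)
t(2,1) = 2.57 - 2.120·0.254902 = 2.030
Σt over all 4·5 pixels = 39883/1275 ≈ 31.2807843
V = pitch²·Σt = 1.22²·39883/1275 = 46.558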